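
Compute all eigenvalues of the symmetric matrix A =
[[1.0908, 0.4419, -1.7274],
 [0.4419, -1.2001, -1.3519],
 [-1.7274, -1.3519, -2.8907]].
sigma(A) ≈ {-4, -1, 2}

A is real symmetric, so its spectrum consists of real eigenvalues. Expanding the characteristic polynomial of the displayed matrix gives
  det(λ I - A) = p(λ) = λ^3 + (3)λ^2 + (-6)λ + (-8).
Solving p(λ) = 0 yields eigenvalues ≈ -4, -1, 2. (A is shown rounded to 4 decimals, so these recover the underlying integer eigenvalues to within that precision.)
Verification: the trace of A = -3 equals the sum of eigenvalues -3, and det(A) ≈ 7.9999 matches the eigenvalue product 8.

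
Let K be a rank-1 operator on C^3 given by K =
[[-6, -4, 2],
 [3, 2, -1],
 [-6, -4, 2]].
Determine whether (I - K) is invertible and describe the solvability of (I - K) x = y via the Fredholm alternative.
(I - K) is invertible (det(I - K) = 3 ≠ 0), so for every y in C^3 the equation (I - K) x = y has a unique solution.

K has rank 1, so it is an outer product K = u v^T: every row of K is a multiple of one row vector. Reading off the entries, u = (-2, 1, -2) and v = (3, 2, -1) (row i of K equals u_i·v^T). A rank-one matrix u v^T satisfies K u = u (v·u) and kills the (2)-dimensional subspace v^⊥, so its characteristic polynomial is lambda^2 (lambda - v·u) with v·u = tr K = -2. Hence the eigenvalues of I - K are 1 (multiplicity 2) and 1 - (-2) = 3, so det(I - K) = 3. (Direct check: I - K =
[[7, 4, -2],
 [-3, -1, 1],
 [6, 4, -1]]
has determinant 3.) The finite-dimensional Fredholm alternative says: either (I - K) is invertible, or ker(I - K) ≠ {0} and then range(I - K) = ker((I - K)^*)^⊥, with dim ker(I - K) = dim ker((I - K)^*). Since det(I - K) ≠ 0, 1 is not an eigenvalue of K and ker(I - K) = {0}, so we are in the first case: for every y there is a unique x = (I - K)^(-1) y. Explicitly, by the Sherman–Morrison formula, (I - u v^T)^(-1) = I + u v^T/(1 - v·u), i.e. (I - K)^(-1) = I + K/(3).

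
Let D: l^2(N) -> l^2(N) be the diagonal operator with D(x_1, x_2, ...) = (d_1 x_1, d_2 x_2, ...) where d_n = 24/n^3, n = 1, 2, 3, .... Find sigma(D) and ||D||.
sigma(D) = {24/n^3 : n ≥ 1} ∪ {0}; ||D|| = 24

A bounded diagonal operator on l^2 with diagonal entries d_n has spectrum equal to the closure of {d_n : n ≥ 1}: every d_n is an eigenvalue (with eigenvector e_n), so {d_n} ⊂ sigma(D); the spectrum is closed, so its closure is too; and for lambda not in the closure, (D - lambda I) has bounded inverse (the diagonal entries 1/(d_n - lambda) are bounded). For our sequence d_n = 24/n^3, n = 1, 2, 3, ...:
  - {d_n} = {24/n^3 : n ≥ 1}; the only limit point is 0
  - closure = {24/n^3 : n ≥ 1} ∪ {0}
For the norm: a diagonal operator has ||D|| = sup_n |d_n|. Here d_n = 24/n^3 is positive and decreasing, so sup_n |d_n| = d_1 = 24. So ||D|| = 24.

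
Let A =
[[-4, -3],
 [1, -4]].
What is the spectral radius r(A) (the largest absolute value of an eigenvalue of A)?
r(A) = sqrt(19) ≈ 4.3589

The eigenvalues of A are the roots of its characteristic polynomial. With M = A (coefficients from the trace and determinant):
  p(λ) = det(λ I - M) = λ^2 + 8λ + 19.
For λ^2 + 8λ + 19 the discriminant is -12. It is negative, so the roots are the complex-conjugate pair λ = -4 ± (sqrt(12)/2) i ≈ -4 ± 1.7321i. For a conjugate pair the product of the roots equals the constant term, so |λ|^2 = 19 and |λ| = sqrt(19) ≈ 4.3589.
Thus the eigenvalues (to 4 decimals) are -4 ± 1.7321i (modulus 4.3589). The spectral radius is the largest modulus: r(A) = sqrt(19) ≈ 4.3589. (Cross-check: r(A) ≤ ||A||_2 ≈ 5.4721; equality holds whenever A is normal, though it can also hold for some non-normal A.)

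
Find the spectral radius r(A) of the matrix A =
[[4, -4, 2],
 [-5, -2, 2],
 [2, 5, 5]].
r(A) ≈ 6.4319

The eigenvalues of A are the roots of its characteristic polynomial. With M = A (coefficients from the trace, the sum of principal 2x2 minors, and det A):
  p(λ) = det(λ I - M) = λ^3 - 7λ^2 - 32λ + 238.
No integer candidate from the rational root theorem (±divisors of 238) is a root, so the roots are irrational. The cubic discriminant is Δ = -61988 < 0, so there is one real root and a complex-conjugate pair. p(-6) = -38 and p(-5) = 98 have opposite signs, so a root lies in (-6, -5); Newton's method refines it to λ ≈ -5.7531. Dividing out (λ - (-5.7531)) leaves approximately λ^2 - 12.7531λ + 41.3692. For λ^2 - 12.7531λ + 41.3692 the discriminant is -2.8363. It is negative, so the remaining roots are the complex-conjugate pair λ ≈ 6.3765 ± 0.8421i. Their product equals the constant term, so |λ|^2 ≈ 41.3692 and |λ| ≈ 6.4319.
Thus the eigenvalues (to 4 decimals) are -5.7531 (modulus 5.7531); 6.3765 ± 0.8421i (modulus 6.4319). The spectral radius is the largest modulus: r(A) ≈ 6.4319. (Cross-check: r(A) ≤ ||A||_2 ≈ 7.6199; equality holds whenever A is normal, though it can also hold for some non-normal A.)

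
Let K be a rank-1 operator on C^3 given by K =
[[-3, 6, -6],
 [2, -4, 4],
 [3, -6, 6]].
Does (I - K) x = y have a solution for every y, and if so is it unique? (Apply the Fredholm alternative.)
(I - K) is invertible (det(I - K) = 2 ≠ 0), so for every y in C^3 the equation (I - K) x = y has a unique solution.

K has rank 1, so it is an outer product K = u v^T: every row of K is a multiple of one row vector. Reading off the entries, u = (-3, 2, 3) and v = (1, -2, 2) (row i of K equals u_i·v^T). A rank-one matrix u v^T satisfies K u = u (v·u) and kills the (2)-dimensional subspace v^⊥, so its characteristic polynomial is lambda^2 (lambda - v·u) with v·u = tr K = -1. Hence the eigenvalues of I - K are 1 (multiplicity 2) and 1 - (-1) = 2, so det(I - K) = 2. (Direct check: I - K =
[[4, -6, 6],
 [-2, 5, -4],
 [-3, 6, -5]]
has determinant 2.) The finite-dimensional Fredholm alternative says: either (I - K) is invertible, or ker(I - K) ≠ {0} and then range(I - K) = ker((I - K)^*)^⊥, with dim ker(I - K) = dim ker((I - K)^*). Since det(I - K) ≠ 0, 1 is not an eigenvalue of K and ker(I - K) = {0}, so we are in the first case: for every y there is a unique x = (I - K)^(-1) y. Explicitly, by the Sherman–Morrison formula, (I - u v^T)^(-1) = I + u v^T/(1 - v·u), i.e. (I - K)^(-1) = I + K/(2).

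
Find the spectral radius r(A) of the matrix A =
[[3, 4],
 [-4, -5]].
r(A) = 1

The eigenvalues of A are the roots of its characteristic polynomial. With M = A (coefficients from the trace and determinant):
  p(λ) = det(λ I - M) = λ^2 + 2λ + 1.
For λ^2 + 2λ + 1 the discriminant is 0. It is a perfect square (0^2), so the roots are rational: λ = (-2 ± 0)/2 = -1, -1.
Thus the eigenvalues (to 4 decimals) are -1 (modulus 1). The spectral radius is the largest modulus: r(A) = 1. (Cross-check: r(A) ≤ ||A||_2 ≈ 8.1231; equality holds whenever A is normal, though it can also hold for some non-normal A.)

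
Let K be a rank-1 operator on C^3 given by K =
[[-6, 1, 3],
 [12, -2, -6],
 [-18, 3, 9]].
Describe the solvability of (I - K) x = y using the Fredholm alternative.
(I - K) is singular (det(I - K) = 0, i.e. 1 ∈ sigma(K)). (I - K) x = y is solvable iff y ⊥ ker((I - K)^*) = span{(-6, 1, 3)}, i.e. iff -6y_1 + y_2 + 3y_3 = 0. When solvable, the solutions are x = y + c·(1, -2, 3), c arbitrary (ker(I - K) = span{(1, -2, 3)}, dimension 1).

K has rank 1, so it is an outer product K = u v^T: every row of K is a multiple of one row vector. Reading off the entries, u = (1, -2, 3) and v = (-6, 1, 3) (row i of K equals u_i·v^T). A rank-one matrix u v^T satisfies K u = u (v·u) and kills the (2)-dimensional subspace v^⊥, so its characteristic polynomial is lambda^2 (lambda - v·u) with v·u = tr K = 1. Hence the eigenvalues of I - K are 1 (multiplicity 2) and 1 - (1) = 0, so det(I - K) = 0. (Direct check: I - K =
[[7, -1, -3],
 [-12, 3, 6],
 [18, -3, -8]]
has determinant 0.) So 1 is an eigenvalue of K and (I - K) is not invertible. The finite-dimensional Fredholm alternative says: either (I - K) is invertible, or ker(I - K) ≠ {0} and then range(I - K) = ker((I - K)^*)^⊥, with dim ker(I - K) = dim ker((I - K)^*). We are in the second case, so we need both kernels. Kernel of I - K: (I - K) u = u - u (v·u) = u - u = 0, so ker(I - K) = span{u} = span{(1, -2, 3)} (it is exactly 1-dimensional because rank(I - K) = 2). Kernel of the adjoint: K is real, so (I - K)^* = I - K^T = I - v u^T, and (I - v u^T) v = v - v (u·v) = 0; hence ker((I - K)^*) = span{v} = span{(-6, 1, 3)}. Therefore (I - K) x = y is solvable iff <y, v> = 0, i.e. iff -6y_1 + y_2 + 3y_3 = 0. When this holds, K y = u (v·y) = 0, so (I - K) y = y and x = y is a particular solution; the full solution set is the line x = y + c·u = y + c·(1, -2, 3), c ∈ C.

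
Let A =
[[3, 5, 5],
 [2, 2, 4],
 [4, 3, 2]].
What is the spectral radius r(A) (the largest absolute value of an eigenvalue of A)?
r(A) ≈ 9.8936

The eigenvalues of A are the roots of its characteristic polynomial. With M = A (coefficients from the trace, the sum of principal 2x2 minors, and det A):
  p(λ) = det(λ I - M) = λ^3 - 7λ^2 - 26λ - 26.
No integer candidate from the rational root theorem (±divisors of 26) is a root, so the roots are irrational. The cubic discriminant is Δ = -35672 < 0, so there is one real root and a complex-conjugate pair. p(9) = -98 and p(10) = 14 have opposite signs, so a root lies in (9, 10); Newton's method refines it to λ ≈ 9.8936. Dividing out (λ - (9.8936)) leaves approximately λ^2 + 2.8936λ + 2.628. For λ^2 + 2.8936λ + 2.628 the discriminant is -2.139. It is negative, so the remaining roots are the complex-conjugate pair λ ≈ -1.4468 ± 0.7313i. Their product equals the constant term, so |λ|^2 ≈ 2.628 and |λ| ≈ 1.6211.
Thus the eigenvalues (to 4 decimals) are 9.8936 (modulus 9.8936); -1.4468 ± 0.7313i (modulus 1.6211). The spectral radius is the largest modulus: r(A) ≈ 9.8936. (Cross-check: r(A) ≤ ||A||_2 ≈ 10.2802; equality holds whenever A is normal, though it can also hold for some non-normal A.)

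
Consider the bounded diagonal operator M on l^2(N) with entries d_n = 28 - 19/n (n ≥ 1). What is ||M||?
||M|| = 28

For a diagonal operator on l^2 with entries d_n, ||M|| = sup_n |d_n|. Here d_1 = 9, d_2 = 37/2, ..., and d_n = 28 - 19/n increases monotonically toward 28. All terms lie in [9, 28), so |d_n| = d_n and the supremum is the limit 28, which is not attained by any individual d_n. Hence ||M|| = 28.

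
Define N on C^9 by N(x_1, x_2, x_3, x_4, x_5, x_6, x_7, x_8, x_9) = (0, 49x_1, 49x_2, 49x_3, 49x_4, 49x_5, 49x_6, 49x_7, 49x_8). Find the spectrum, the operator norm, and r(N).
sigma(N) = {0}; ||N|| = 49; r(N) = 0. (N is nilpotent with N^9 = 0.)

On C^9, N is a strictly lower-triangular matrix with 49 on the subdiagonal and zeros elsewhere, so its characteristic polynomial is lambda^9 and every eigenvalue is 0: sigma(N) = {0}. For the operator norm, N e_i = 49e_{i+1} for i = 1, ..., 8 and N e_9 = 0, so the singular values of N are 49 (with multiplicity 8) and 0; hence ||N|| = 49. The spectral radius r(N) = max|lambda| = 0. Note ||N|| > r(N) — characteristic of non-normal nilpotent operators. Indeed N^9 = 0.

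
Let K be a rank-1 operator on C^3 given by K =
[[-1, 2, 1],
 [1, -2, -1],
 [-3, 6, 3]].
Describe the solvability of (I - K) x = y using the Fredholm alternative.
(I - K) is invertible (det(I - K) = 1 ≠ 0), so for every y in C^3 the equation (I - K) x = y has a unique solution.

K has rank 1, so it is an outer product K = u v^T: every row of K is a multiple of one row vector. Reading off the entries, u = (1, -1, 3) and v = (-1, 2, 1) (row i of K equals u_i·v^T). A rank-one matrix u v^T satisfies K u = u (v·u) and kills the (2)-dimensional subspace v^⊥, so its characteristic polynomial is lambda^2 (lambda - v·u) with v·u = tr K = 0. Hence the eigenvalues of I - K are 1 (multiplicity 2) and 1 - (0) = 1, so det(I - K) = 1. (Direct check: I - K =
[[2, -2, -1],
 [-1, 3, 1],
 [3, -6, -2]]
has determinant 1.) The finite-dimensional Fredholm alternative says: either (I - K) is invertible, or ker(I - K) ≠ {0} and then range(I - K) = ker((I - K)^*)^⊥, with dim ker(I - K) = dim ker((I - K)^*). Since det(I - K) ≠ 0, 1 is not an eigenvalue of K and ker(I - K) = {0}, so we are in the first case: for every y there is a unique x = (I - K)^(-1) y. Explicitly, by the Sherman–Morrison formula, (I - u v^T)^(-1) = I + u v^T/(1 - v·u), i.e. (I - K)^(-1) = I + K.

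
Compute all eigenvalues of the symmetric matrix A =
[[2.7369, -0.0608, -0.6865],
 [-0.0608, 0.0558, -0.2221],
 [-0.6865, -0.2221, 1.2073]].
sigma(A) ≈ {0, 1, 3}

A is real symmetric, so its spectrum consists of real eigenvalues. Expanding the characteristic polynomial of the displayed matrix gives
  det(λ I - A) = p(λ) = λ^3 + (-4)λ^2 + (3)λ + (0).
Solving p(λ) = 0 yields eigenvalues ≈ 0, 1, 3. (A is shown rounded to 4 decimals, so these recover the underlying integer eigenvalues to within that precision.)
Verification: the trace of A = 4 equals the sum of eigenvalues 4, and det(A) ≈ 0.0001 matches the eigenvalue product 0.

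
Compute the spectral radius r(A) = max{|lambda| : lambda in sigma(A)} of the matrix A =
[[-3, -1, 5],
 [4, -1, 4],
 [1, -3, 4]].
r(A) ≈ 4.2256

The eigenvalues of A are the roots of its characteristic polynomial. With M = A (coefficients from the trace, the sum of principal 2x2 minors, and det A):
  p(λ) = det(λ I - M) = λ^3 - 2λ + 67.
No integer candidate from the rational root theorem (±divisors of 67) is a root, so the roots are irrational. The cubic discriminant is Δ = -121171 < 0, so there is one real root and a complex-conjugate pair. p(-5) = -48 and p(-4) = 11 have opposite signs, so a root lies in (-5, -4); Newton's method refines it to λ ≈ -4.2256. Dividing out (λ - (-4.2256)) leaves approximately λ^2 - 4.2256λ + 15.8557. For λ^2 - 4.2256λ + 15.8557 the discriminant is -45.5672. It is negative, so the remaining roots are the complex-conjugate pair λ ≈ 2.1128 ± 3.3752i. Their product equals the constant term, so |λ|^2 ≈ 15.8557 and |λ| ≈ 3.9819.
Thus the eigenvalues (to 4 decimals) are -4.2256 (modulus 4.2256); 2.1128 ± 3.3752i (modulus 3.9819). The spectral radius is the largest modulus: r(A) ≈ 4.2256. (Cross-check: r(A) ≤ ||A||_2 ≈ 8.1288; equality holds whenever A is normal, though it can also hold for some non-normal A.)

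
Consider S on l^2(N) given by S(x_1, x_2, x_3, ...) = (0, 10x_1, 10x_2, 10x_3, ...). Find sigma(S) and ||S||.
sigma(S) = closed disk {z in C : |z| ≤ 10}; ||S|| = 10

Note S = 10·U where U is the unit right shift (U x)_k = x_{k-1} (with x_0 := 0); so ||S|| = 10||U|| and sigma(S) = 10·sigma(U). ||S x||^2 = sum_{k≥1} |10x_k|^2 = 100||x||^2, so ||S|| = 10 and sigma(S) ⊂ {|z| ≤ 10}. For any |lambda| < 10, the equation (S - lambda I) x = 0 forces x_1 = 0, then 10x_k = lambda x_{k+1} ⇒ x = 0, so S has no eigenvalues. But (S - lambda I) is not surjective for |lambda| < 10: solving (S - lambda I) x = e_1 would require x_n proportional to (lambda/10)^(-n), which is not in l^2. So every |lambda| < 10 lies in the residual spectrum. The boundary |lambda| = 10 is in the approximate point spectrum (the spectrum is closed). Hence sigma(S) is the closed disk of radius 10.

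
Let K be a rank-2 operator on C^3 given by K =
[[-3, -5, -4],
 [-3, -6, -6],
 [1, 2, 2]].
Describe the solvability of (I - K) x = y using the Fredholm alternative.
(I - K) is invertible (det(I - K) = 9 ≠ 0), so for every y in C^3 the equation (I - K) x = y has a unique solution.

K has rank 2 and factors as K = U V^T = u1 v1^T + u2 v2^T with u1 = (2, 3, -1), v1 = (0, -1, -2), u2 = (3, 3, -1), v2 = (-1, -1, 0) (multiplying out reproduces the displayed K). The nonzero eigenvalues of U V^T coincide with those of the 2 x 2 matrix G = V^T U = [[v1·u1, v1·u2], [v2·u1, v2·u2]] = [[-1, -1], [-5, -6]], and by the Sylvester determinant identity det(I_3 - U V^T) = det(I_2 - V^T U) = det([[2, 1], [5, 7]]) = (2)(7) - (1)(5) = 9. (Direct check: I - K =
[[4, 5, 4],
 [3, 7, 6],
 [-1, -2, -1]]
has determinant 9.) The finite-dimensional Fredholm alternative says: either (I - K) is invertible, or ker(I - K) ≠ {0} and then range(I - K) = ker((I - K)^*)^⊥, with dim ker(I - K) = dim ker((I - K)^*). Since det(I - K) ≠ 0, 1 is not an eigenvalue of K and ker(I - K) = {0}, so we are in the first case: for every y there is a unique x = (I - K)^(-1) y. (Explicitly, by the Woodbury identity, (I - U V^T)^(-1) = I + U (I_2 - G)^(-1) V^T.)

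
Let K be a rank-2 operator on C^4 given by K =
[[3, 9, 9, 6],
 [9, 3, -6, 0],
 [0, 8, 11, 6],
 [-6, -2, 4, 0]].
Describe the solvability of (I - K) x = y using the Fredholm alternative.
(I - K) is invertible (det(I - K) = 38 ≠ 0), so for every y in C^4 the equation (I - K) x = y has a unique solution.

K has rank 2 and factors as K = U V^T = u1 v1^T + u2 v2^T with u1 = (-3, 0, -3, 0), v1 = (-1, -3, -3, -2), u2 = (0, 3, -1, -2), v2 = (3, 1, -2, 0) (multiplying out reproduces the displayed K). The nonzero eigenvalues of U V^T coincide with those of the 2 x 2 matrix G = V^T U = [[v1·u1, v1·u2], [v2·u1, v2·u2]] = [[12, -2], [-3, 5]], and by the Sylvester determinant identity det(I_4 - U V^T) = det(I_2 - V^T U) = det([[-11, 2], [3, -4]]) = (-11)(-4) - (2)(3) = 38. (Direct check: I - K =
[[-2, -9, -9, -6],
 [-9, -2, 6, 0],
 [0, -8, -10, -6],
 [6, 2, -4, 1]]
has determinant 38.) The finite-dimensional Fredholm alternative says: either (I - K) is invertible, or ker(I - K) ≠ {0} and then range(I - K) = ker((I - K)^*)^⊥, with dim ker(I - K) = dim ker((I - K)^*). Since det(I - K) ≠ 0, 1 is not an eigenvalue of K and ker(I - K) = {0}, so we are in the first case: for every y there is a unique x = (I - K)^(-1) y. (Explicitly, by the Woodbury identity, (I - U V^T)^(-1) = I + U (I_2 - G)^(-1) V^T.)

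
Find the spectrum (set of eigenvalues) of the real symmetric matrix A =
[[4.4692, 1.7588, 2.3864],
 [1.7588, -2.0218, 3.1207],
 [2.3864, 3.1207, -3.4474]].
sigma(A) ≈ {-6, -1, 6}

A is real symmetric, so its spectrum consists of real eigenvalues. Expanding the characteristic polynomial of the displayed matrix gives
  det(λ I - A) = p(λ) = λ^3 + (1)λ^2 + (-36)λ + (-36).
Solving p(λ) = 0 yields eigenvalues ≈ -6, -1, 6. (A is shown rounded to 4 decimals, so these recover the underlying integer eigenvalues to within that precision.)
Verification: the trace of A = -1 equals the sum of eigenvalues -1, and det(A) ≈ 36.0001 matches the eigenvalue product 36.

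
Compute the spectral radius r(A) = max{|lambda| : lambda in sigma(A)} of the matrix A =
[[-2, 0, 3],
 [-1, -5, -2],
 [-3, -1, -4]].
r(A) ≈ 5.2691

The eigenvalues of A are the roots of its characteristic polynomial. With M = A (coefficients from the trace, the sum of principal 2x2 minors, and det A):
  p(λ) = det(λ I - M) = λ^3 + 11λ^2 + 45λ + 78.
No integer candidate from the rational root theorem (±divisors of 78) is a root, so the roots are irrational. The cubic discriminant is Δ = -4035 < 0, so there is one real root and a complex-conjugate pair. p(-6) = -12 and p(-5) = 3 have opposite signs, so a root lies in (-6, -5); Newton's method refines it to λ ≈ -5.2691. Dividing out (λ - (-5.2691)) leaves approximately λ^2 + 5.7309λ + 14.8033. For λ^2 + 5.7309λ + 14.8033 the discriminant is -26.3699. It is negative, so the remaining roots are the complex-conjugate pair λ ≈ -2.8655 ± 2.5676i. Their product equals the constant term, so |λ|^2 ≈ 14.8033 and |λ| ≈ 3.8475.
Thus the eigenvalues (to 4 decimals) are -5.2691 (modulus 5.2691); -2.8655 ± 2.5676i (modulus 3.8475). The spectral radius is the largest modulus: r(A) ≈ 5.2691. (Cross-check: r(A) ≤ ||A||_2 ≈ 6.7541; equality holds whenever A is normal, though it can also hold for some non-normal A.)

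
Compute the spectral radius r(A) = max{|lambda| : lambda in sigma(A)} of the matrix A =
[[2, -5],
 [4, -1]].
r(A) = sqrt(18) ≈ 4.2426

The eigenvalues of A are the roots of its characteristic polynomial. With M = A (coefficients from the trace and determinant):
  p(λ) = det(λ I - M) = λ^2 - λ + 18.
For λ^2 - λ + 18 the discriminant is -71. It is negative, so the roots are the complex-conjugate pair λ = 1/2 ± (sqrt(71)/2) i ≈ 0.5 ± 4.2131i. For a conjugate pair the product of the roots equals the constant term, so |λ|^2 = 18 and |λ| = sqrt(18) ≈ 4.2426.
Thus the eigenvalues (to 4 decimals) are 0.5 ± 4.2131i (modulus 4.2426). The spectral radius is the largest modulus: r(A) = sqrt(18) ≈ 4.2426. (Cross-check: r(A) ≤ ||A||_2 ≈ 6.1088; equality holds whenever A is normal, though it can also hold for some non-normal A.)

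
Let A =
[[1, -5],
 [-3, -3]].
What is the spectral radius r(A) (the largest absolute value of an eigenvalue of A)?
r(A) = (2 + sqrt(76))/2 ≈ 5.3589

The eigenvalues of A are the roots of its characteristic polynomial. With M = A (coefficients from the trace and determinant):
  p(λ) = det(λ I - M) = λ^2 + 2λ - 18.
For λ^2 + 2λ - 18 the discriminant is 76. It is nonnegative but not a perfect square, so the roots are real and irrational: λ = (-2 ± sqrt(76))/2 ≈ 3.3589, -5.3589.
Thus the eigenvalues (to 4 decimals) are 3.3589 (modulus 3.3589); -5.3589 (modulus 5.3589). The spectral radius is the largest modulus: r(A) = (2 + sqrt(76))/2 ≈ 5.3589. (Cross-check: r(A) ≤ ||A||_2 ≈ 5.8863; equality holds whenever A is normal, though it can also hold for some non-normal A.)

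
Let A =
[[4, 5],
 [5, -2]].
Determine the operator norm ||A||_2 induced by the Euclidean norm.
||A||_2 = sqrt((70 + sqrt(544))/2) ≈ 6.831 (= sqrt(largest eigenvalue of A^T A))

||A||_2 = sigma_max(A) = sqrt(lambda_max(A^T A)). Form the symmetric matrix M = A^T A =
[[41, 10],
 [10, 29]].
Its characteristic polynomial (trace, determinant of M give the coefficients) is
  p(λ) = det(λ I - M) = λ^2 - 70λ + 1089.
For λ^2 - 70λ + 1089 the discriminant is 544. It is nonnegative but not a perfect square, so the roots are real and irrational: λ = (70 ± sqrt(544))/2 ≈ 46.6619, 23.3381.
So the eigenvalues of A^T A are ≈ 23.3381, 46.6619 (all ≥ 0, as they must be for A^T A). The largest is λ_max = (70 + sqrt(544))/2 ≈ 46.6619, hence ||A||_2 = sqrt(λ_max) = sqrt((70 + sqrt(544))/2) ≈ 6.831.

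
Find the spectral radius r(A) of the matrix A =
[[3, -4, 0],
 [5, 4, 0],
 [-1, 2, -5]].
r(A) = sqrt(32) ≈ 5.6569

The eigenvalues of A are the roots of its characteristic polynomial. With M = A (coefficients from the trace, the sum of principal 2x2 minors, and det A):
  p(λ) = det(λ I - M) = λ^3 - 2λ^2 - 3λ + 160.
By the rational root theorem any rational root is an integer divisor of 160. Testing λ = -5: p(-5) = -125 - 50 + 15 + 160 = 0, so λ = -5 is a root. Dividing out (λ + 5) leaves p(λ) = (λ + 5)(λ^2 - 7λ + 32). For λ^2 - 7λ + 32 the discriminant is -79. It is negative, so the roots are the complex-conjugate pair λ = 7/2 ± (sqrt(79)/2) i ≈ 3.5 ± 4.4441i. For a conjugate pair the product of the roots equals the constant term, so |λ|^2 = 32 and |λ| = sqrt(32) ≈ 5.6569.
Thus the eigenvalues (to 4 decimals) are 3.5 ± 4.4441i (modulus 5.6569); -5 (modulus 5). The spectral radius is the largest modulus: r(A) = sqrt(32) ≈ 5.6569. (Cross-check: r(A) ≤ ||A||_2 ≈ 6.5642; equality holds whenever A is normal, though it can also hold for some non-normal A.)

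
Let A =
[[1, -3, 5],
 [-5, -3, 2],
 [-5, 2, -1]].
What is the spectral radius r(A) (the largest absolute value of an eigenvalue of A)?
r(A) ≈ 5.1167

The eigenvalues of A are the roots of its characteristic polynomial. With M = A (coefficients from the trace, the sum of principal 2x2 minors, and det A):
  p(λ) = det(λ I - M) = λ^3 + 3λ^2 + 5λ + 81.
No integer candidate from the rational root theorem (±divisors of 81) is a root, so the roots are irrational. The cubic discriminant is Δ = -164300 < 0, so there is one real root and a complex-conjugate pair. p(-6) = -57 and p(-5) = 6 have opposite signs, so a root lies in (-6, -5); Newton's method refines it to λ ≈ -5.1167. Dividing out (λ - (-5.1167)) leaves approximately λ^2 - 2.1167λ + 15.8305. For λ^2 - 2.1167λ + 15.8305 the discriminant is -58.8416. It is negative, so the remaining roots are the complex-conjugate pair λ ≈ 1.0583 ± 3.8354i. Their product equals the constant term, so |λ|^2 ≈ 15.8305 and |λ| ≈ 3.9788.
Thus the eigenvalues (to 4 decimals) are -5.1167 (modulus 5.1167); 1.0583 ± 3.8354i (modulus 3.9788). The spectral radius is the largest modulus: r(A) ≈ 5.1167. (Cross-check: r(A) ≤ ||A||_2 ≈ 7.193; equality holds whenever A is normal, though it can also hold for some non-normal A.)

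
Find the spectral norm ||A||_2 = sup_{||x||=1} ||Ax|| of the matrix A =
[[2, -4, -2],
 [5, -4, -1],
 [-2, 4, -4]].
||A||_2 ≈ 8.7967 (= sqrt(largest eigenvalue of A^T A))

||A||_2 = sigma_max(A) = sqrt(lambda_max(A^T A)). Form the symmetric matrix M = A^T A =
[[33, -36, -1],
 [-36, 48, -4],
 [-1, -4, 21]].
Its characteristic polynomial (trace, sum of principal 2x2 minors, determinant of M give the coefficients) is
  p(λ) = det(λ I - M) = λ^3 - 102λ^2 + 1972λ - 5184.
No integer candidate from the rational root theorem (±divisors of 5184) is a root, so the roots are irrational. The cubic discriminant is Δ = 5822526272 > 0, so there are three distinct real roots. p(3) = -159 and p(4) = 1136 have opposite signs, so a root lies in (3, 4); Newton's method refines it to λ ≈ 3.1155. p(21) = 507 and p(22) = -520 have opposite signs, so a root lies in (21, 22); Newton's method refines it to λ ≈ 21.5028. p(77) = -1565 and p(78) = 2616 have opposite signs, so a root lies in (77, 78); Newton's method refines it to λ ≈ 77.3817. Check (Vieta): the three roots sum to 102, matching tr M = 102.
So the eigenvalues of A^T A are ≈ 3.1155, 21.5028, 77.3817 (all ≥ 0, as they must be for A^T A). The largest is λ_max ≈ 77.3817, hence ||A||_2 = sqrt(λ_max) ≈ 8.7967.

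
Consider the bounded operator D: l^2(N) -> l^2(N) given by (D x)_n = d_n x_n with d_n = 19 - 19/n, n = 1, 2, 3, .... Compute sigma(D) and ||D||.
sigma(D) = {19 - 19/n : n ≥ 1} ∪ {19}; ||D|| = 19

A bounded diagonal operator on l^2 with diagonal entries d_n has spectrum equal to the closure of {d_n : n ≥ 1}: every d_n is an eigenvalue (with eigenvector e_n), so {d_n} ⊂ sigma(D); the spectrum is closed, so its closure is too; and for lambda not in the closure, (D - lambda I) has bounded inverse (the diagonal entries 1/(d_n - lambda) are bounded). For our sequence d_n = 19 - 19/n, n = 1, 2, 3, ...:
  - {d_n} = {19 - 19/n : n ≥ 1}; the only limit point is 19
  - closure = {19 - 19/n : n ≥ 1} ∪ {19}
For the norm: a diagonal operator has ||D|| = sup_n |d_n|. Here d_n = 19 - 19/n increases monotonically from d_1 = 0 toward 19, with all terms in [0, 19); so sup_n |d_n| = 19 (the supremum is the limit, not attained). So ||D|| = 19.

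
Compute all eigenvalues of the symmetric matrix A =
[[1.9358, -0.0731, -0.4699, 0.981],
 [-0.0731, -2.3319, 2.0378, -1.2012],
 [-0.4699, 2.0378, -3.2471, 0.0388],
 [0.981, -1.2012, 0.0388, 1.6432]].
sigma(A) ≈ {-5, -1, 1, 3}

A is real symmetric, so its spectrum consists of real eigenvalues. Expanding the characteristic polynomial of the displayed matrix gives
  det(λ I - A) = p(λ) = λ^4 + (2)λ^3 + (-16)λ^2 + (-2)λ + (15).
Solving p(λ) = 0 yields eigenvalues ≈ -5, -1, 1, 3. (A is shown rounded to 4 decimals, so these recover the underlying integer eigenvalues to within that precision.)
Verification: the trace of A = -2 equals the sum of eigenvalues -2, and det(A) ≈ 14.9995 matches the eigenvalue product 15.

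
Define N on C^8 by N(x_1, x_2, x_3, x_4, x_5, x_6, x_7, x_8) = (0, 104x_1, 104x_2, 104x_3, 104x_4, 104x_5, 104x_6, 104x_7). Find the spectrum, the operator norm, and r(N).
sigma(N) = {0}; ||N|| = 104; r(N) = 0. (N is nilpotent with N^8 = 0.)

On C^8, N is a strictly lower-triangular matrix with 104 on the subdiagonal and zeros elsewhere, so its characteristic polynomial is lambda^8 and every eigenvalue is 0: sigma(N) = {0}. For the operator norm, N e_i = 104e_{i+1} for i = 1, ..., 7 and N e_8 = 0, so the singular values of N are 104 (with multiplicity 7) and 0; hence ||N|| = 104. The spectral radius r(N) = max|lambda| = 0. Note ||N|| > r(N) — characteristic of non-normal nilpotent operators. Indeed N^8 = 0.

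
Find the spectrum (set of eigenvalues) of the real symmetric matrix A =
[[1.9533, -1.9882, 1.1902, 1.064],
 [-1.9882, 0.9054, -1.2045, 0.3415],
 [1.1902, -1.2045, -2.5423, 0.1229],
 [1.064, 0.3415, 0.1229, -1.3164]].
sigma(A) ≈ {-3, -2, 0, 4}

A is real symmetric, so its spectrum consists of real eigenvalues. Expanding the characteristic polynomial of the displayed matrix gives
  det(λ I - A) = p(λ) = λ^4 + (1)λ^3 + (-14)λ^2 + (-23.9989)λ + (0.0015).
Solving p(λ) = 0 yields eigenvalues ≈ -3, -2, 0, 4. (A is shown rounded to 4 decimals, so these recover the underlying integer eigenvalues to within that precision.)
Verification: the trace of A = -1 equals the sum of eigenvalues -1, and det(A) ≈ 0.0015 matches the eigenvalue product 0.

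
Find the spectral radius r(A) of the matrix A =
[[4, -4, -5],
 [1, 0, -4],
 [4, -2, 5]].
r(A) ≈ 4.0254

The eigenvalues of A are the roots of its characteristic polynomial. With M = A (coefficients from the trace, the sum of principal 2x2 minors, and det A):
  p(λ) = det(λ I - M) = λ^3 - 9λ^2 + 36λ - 62.
No integer candidate from the rational root theorem (±divisors of 62) is a root, so the roots are irrational. The cubic discriminant is Δ = -4644 < 0, so there is one real root and a complex-conjugate pair. p(3) = -8 and p(4) = 2 have opposite signs, so a root lies in (3, 4); Newton's method refines it to λ ≈ 3.8262. Dividing out (λ - (3.8262)) leaves approximately λ^2 - 5.1738λ + 16.204. For λ^2 - 5.1738λ + 16.204 the discriminant is -38.0479. It is negative, so the remaining roots are the complex-conjugate pair λ ≈ 2.5869 ± 3.0841i. Their product equals the constant term, so |λ|^2 ≈ 16.204 and |λ| ≈ 4.0254.
Thus the eigenvalues (to 4 decimals) are 3.8262 (modulus 3.8262); 2.5869 ± 3.0841i (modulus 4.0254). The spectral radius is the largest modulus: r(A) ≈ 4.0254. (Cross-check: r(A) ≤ ||A||_2 ≈ 8.4164; equality holds whenever A is normal, though it can also hold for some non-normal A.)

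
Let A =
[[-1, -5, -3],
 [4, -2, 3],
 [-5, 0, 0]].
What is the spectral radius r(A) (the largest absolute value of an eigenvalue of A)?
r(A) ≈ 5.4667

The eigenvalues of A are the roots of its characteristic polynomial. With M = A (coefficients from the trace, the sum of principal 2x2 minors, and det A):
  p(λ) = det(λ I - M) = λ^3 + 3λ^2 + 7λ - 105.
No integer candidate from the rational root theorem (±divisors of 105) is a root, so the roots are irrational. The cubic discriminant is Δ = -326956 < 0, so there is one real root and a complex-conjugate pair. p(3) = -30 and p(4) = 35 have opposite signs, so a root lies in (3, 4); Newton's method refines it to λ ≈ 3.5135. Dividing out (λ - (3.5135)) leaves approximately λ^2 + 6.5135λ + 29.8849. For λ^2 + 6.5135λ + 29.8849 the discriminant is -77.1144. It is negative, so the remaining roots are the complex-conjugate pair λ ≈ -3.2567 ± 4.3907i. Their product equals the constant term, so |λ|^2 ≈ 29.8849 and |λ| ≈ 5.4667.
Thus the eigenvalues (to 4 decimals) are 3.5135 (modulus 3.5135); -3.2567 ± 4.3907i (modulus 5.4667). The spectral radius is the largest modulus: r(A) ≈ 5.4667. (Cross-check: r(A) ≤ ||A||_2 ≈ 7.0206; equality holds whenever A is normal, though it can also hold for some non-normal A.)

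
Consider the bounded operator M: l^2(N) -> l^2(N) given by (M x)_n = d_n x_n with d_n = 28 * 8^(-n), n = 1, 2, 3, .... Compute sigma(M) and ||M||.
sigma(M) = {28 * 8^(-n) : n ≥ 1} ∪ {0}; ||M|| = 7/2

A bounded diagonal operator on l^2 with diagonal entries d_n has spectrum equal to the closure of {d_n : n ≥ 1}: every d_n is an eigenvalue (with eigenvector e_n), so {d_n} ⊂ sigma(M); the spectrum is closed, so its closure is too; and for lambda not in the closure, (M - lambda I) has bounded inverse (the diagonal entries 1/(d_n - lambda) are bounded). For our sequence d_n = 28 * 8^(-n), n = 1, 2, 3, ...:
  - {d_n} = {28 * 8^(-n) : n ≥ 1}; the only limit point is 0
  - closure = {28 * 8^(-n) : n ≥ 1} ∪ {0}
For the norm: a diagonal operator has ||M|| = sup_n |d_n|. Here d_n = 28 * 8^(-n) is positive and decreasing, so sup_n |d_n| = d_1 = 28/8 = 7/2. So ||M|| = 7/2.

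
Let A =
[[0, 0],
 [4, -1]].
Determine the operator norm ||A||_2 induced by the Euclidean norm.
||A||_2 = sqrt(17) ≈ 4.1231 (= sqrt(largest eigenvalue of A^T A))

||A||_2 = sigma_max(A) = sqrt(lambda_max(A^T A)). Form the symmetric matrix M = A^T A =
[[16, -4],
 [-4, 1]].
Its characteristic polynomial (trace, determinant of M give the coefficients) is
  p(λ) = det(λ I - M) = λ^2 - 17λ.
For λ^2 - 17λ the discriminant is 289. It is a perfect square (17^2), so the roots are rational: λ = (17 ± 17)/2 = 17, 0.
So the eigenvalues of A^T A are ≈ 0, 17 (all ≥ 0, as they must be for A^T A). The largest is λ_max = 17, hence ||A||_2 = sqrt(λ_max) = sqrt(17) ≈ 4.1231.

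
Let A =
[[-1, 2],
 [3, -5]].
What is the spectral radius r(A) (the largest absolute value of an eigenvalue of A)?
r(A) = (6 + sqrt(40))/2 ≈ 6.1623

The eigenvalues of A are the roots of its characteristic polynomial. With M = A (coefficients from the trace and determinant):
  p(λ) = det(λ I - M) = λ^2 + 6λ - 1.
For λ^2 + 6λ - 1 the discriminant is 40. It is nonnegative but not a perfect square, so the roots are real and irrational: λ = (-6 ± sqrt(40))/2 ≈ 0.1623, -6.1623.
Thus the eigenvalues (to 4 decimals) are 0.1623 (modulus 0.1623); -6.1623 (modulus 6.1623). The spectral radius is the largest modulus: r(A) = (6 + sqrt(40))/2 ≈ 6.1623. (Cross-check: r(A) ≤ ||A||_2 ≈ 6.2429; equality holds whenever A is normal, though it can also hold for some non-normal A.)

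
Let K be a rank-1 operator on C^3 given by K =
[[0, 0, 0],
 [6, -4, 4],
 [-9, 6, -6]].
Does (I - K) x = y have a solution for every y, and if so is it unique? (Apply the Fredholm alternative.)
(I - K) is invertible (det(I - K) = 11 ≠ 0), so for every y in C^3 the equation (I - K) x = y has a unique solution.

K has rank 1, so it is an outer product K = u v^T: every row of K is a multiple of one row vector. Reading off the entries, u = (0, 2, -3) and v = (3, -2, 2) (row i of K equals u_i·v^T). A rank-one matrix u v^T satisfies K u = u (v·u) and kills the (2)-dimensional subspace v^⊥, so its characteristic polynomial is lambda^2 (lambda - v·u) with v·u = tr K = -10. Hence the eigenvalues of I - K are 1 (multiplicity 2) and 1 - (-10) = 11, so det(I - K) = 11. (Direct check: I - K =
[[1, 0, 0],
 [-6, 5, -4],
 [9, -6, 7]]
has determinant 11.) The finite-dimensional Fredholm alternative says: either (I - K) is invertible, or ker(I - K) ≠ {0} and then range(I - K) = ker((I - K)^*)^⊥, with dim ker(I - K) = dim ker((I - K)^*). Since det(I - K) ≠ 0, 1 is not an eigenvalue of K and ker(I - K) = {0}, so we are in the first case: for every y there is a unique x = (I - K)^(-1) y. Explicitly, by the Sherman–Morrison formula, (I - u v^T)^(-1) = I + u v^T/(1 - v·u), i.e. (I - K)^(-1) = I + K/(11).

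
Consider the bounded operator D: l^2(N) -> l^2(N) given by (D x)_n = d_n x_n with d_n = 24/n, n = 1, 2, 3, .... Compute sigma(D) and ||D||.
sigma(D) = {24/n : n ≥ 1} ∪ {0}; ||D|| = 24

A bounded diagonal operator on l^2 with diagonal entries d_n has spectrum equal to the closure of {d_n : n ≥ 1}: every d_n is an eigenvalue (with eigenvector e_n), so {d_n} ⊂ sigma(D); the spectrum is closed, so its closure is too; and for lambda not in the closure, (D - lambda I) has bounded inverse (the diagonal entries 1/(d_n - lambda) are bounded). For our sequence d_n = 24/n, n = 1, 2, 3, ...:
  - {d_n} = {24/n : n ≥ 1}; the only limit point is 0
  - closure = {24/n : n ≥ 1} ∪ {0}
For the norm: a diagonal operator has ||D|| = sup_n |d_n|. Here d_n = 24/n is positive and decreasing, so sup_n |d_n| = d_1 = 24. So ||D|| = 24.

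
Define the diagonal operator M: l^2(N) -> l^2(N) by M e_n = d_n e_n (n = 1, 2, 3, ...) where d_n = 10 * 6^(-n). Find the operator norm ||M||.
||M|| = 5/3 (attained at n = 1)

For M diagonal, ||M|| = sup_n |d_n|. The sequence d_n = 10 * 6^(-n) is positive and strictly decreasing (ratio 6^(-1) < 1), so the supremum is d_1 = 10/6 = 5/3. Hence ||M|| = 5/3.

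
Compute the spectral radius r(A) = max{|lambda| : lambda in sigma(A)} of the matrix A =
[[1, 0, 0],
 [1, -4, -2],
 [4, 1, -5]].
r(A) = sqrt(22) ≈ 4.6904

The eigenvalues of A are the roots of its characteristic polynomial. With M = A (coefficients from the trace, the sum of principal 2x2 minors, and det A):
  p(λ) = det(λ I - M) = λ^3 + 8λ^2 + 13λ - 22.
By the rational root theorem any rational root is an integer divisor of 22. Testing λ = 1: p(1) = 1 + 8 + 13 - 22 = 0, so λ = 1 is a root. Dividing out (λ - 1) leaves p(λ) = (λ - 1)(λ^2 + 9λ + 22). For λ^2 + 9λ + 22 the discriminant is -7. It is negative, so the roots are the complex-conjugate pair λ = -9/2 ± (sqrt(7)/2) i ≈ -4.5 ± 1.3229i. For a conjugate pair the product of the roots equals the constant term, so |λ|^2 = 22 and |λ| = sqrt(22) ≈ 4.6904.
Thus the eigenvalues (to 4 decimals) are -4.5 ± 1.3229i (modulus 4.6904); 1 (modulus 1). The spectral radius is the largest modulus: r(A) = sqrt(22) ≈ 4.6904. (Cross-check: r(A) ≤ ||A||_2 ≈ 6.8094; equality holds whenever A is normal, though it can also hold for some non-normal A.)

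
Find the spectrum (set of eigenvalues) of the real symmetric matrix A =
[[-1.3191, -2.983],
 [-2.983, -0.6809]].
sigma(A) ≈ {-4, 2}

A is real symmetric, so its spectrum consists of real eigenvalues. Expanding the characteristic polynomial of the displayed matrix gives
  det(λ I - A) = p(λ) = λ^2 + (2)λ + (-8).
Solving p(λ) = 0 yields eigenvalues ≈ -4, 2. (A is shown rounded to 4 decimals, so these recover the underlying integer eigenvalues to within that precision.)
Verification: the trace of A = -2 equals the sum of eigenvalues -2, and det(A) ≈ -8.0001 matches the eigenvalue product -8.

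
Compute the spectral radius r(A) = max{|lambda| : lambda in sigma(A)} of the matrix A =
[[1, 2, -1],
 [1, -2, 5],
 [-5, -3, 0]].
r(A) ≈ 3.0438

The eigenvalues of A are the roots of its characteristic polynomial. With M = A (coefficients from the trace, the sum of principal 2x2 minors, and det A):
  p(λ) = det(λ I - M) = λ^3 + λ^2 + 6λ + 22.
No integer candidate from the rational root theorem (±divisors of 22) is a root, so the roots are irrational. The cubic discriminant is Δ = -11608 < 0, so there is one real root and a complex-conjugate pair. p(-3) = -14 and p(-2) = 6 have opposite signs, so a root lies in (-3, -2); Newton's method refines it to λ ≈ -2.3747. Dividing out (λ - (-2.3747)) leaves approximately λ^2 - 1.3747λ + 9.2644. For λ^2 - 1.3747λ + 9.2644 the discriminant is -35.1679. It is negative, so the remaining roots are the complex-conjugate pair λ ≈ 0.6873 ± 2.9651i. Their product equals the constant term, so |λ|^2 ≈ 9.2644 and |λ| ≈ 3.0438.
Thus the eigenvalues (to 4 decimals) are -2.3747 (modulus 2.3747); 0.6873 ± 2.9651i (modulus 3.0438). The spectral radius is the largest modulus: r(A) ≈ 3.0438. (Cross-check: r(A) ≤ ||A||_2 ≈ 6.2763; equality holds whenever A is normal, though it can also hold for some non-normal A.)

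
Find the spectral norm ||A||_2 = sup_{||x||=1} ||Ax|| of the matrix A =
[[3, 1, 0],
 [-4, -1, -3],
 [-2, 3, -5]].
||A||_2 ≈ 7.4333 (= sqrt(largest eigenvalue of A^T A))

||A||_2 = sigma_max(A) = sqrt(lambda_max(A^T A)). Form the symmetric matrix M = A^T A =
[[29, 1, 22],
 [1, 11, -12],
 [22, -12, 34]].
Its characteristic polynomial (trace, sum of principal 2x2 minors, determinant of M give the coefficients) is
  p(λ) = det(λ I - M) = λ^3 - 74λ^2 + 1050λ - 784.
No integer candidate from the rational root theorem (±divisors of 784) is a root, so the roots are irrational. The cubic discriminant is Δ = 1215914224 > 0, so there are three distinct real roots. p(0) = -784 and p(1) = 193 have opposite signs, so a root lies in (0, 1); Newton's method refines it to λ ≈ 0.7902. p(17) = 593 and p(18) = -28 have opposite signs, so a root lies in (17, 18); Newton's method refines it to λ ≈ 17.9563. p(55) = -509 and p(56) = 1568 have opposite signs, so a root lies in (55, 56); Newton's method refines it to λ ≈ 55.2535. Check (Vieta): the three roots sum to 74, matching tr M = 74.
So the eigenvalues of A^T A are ≈ 0.7902, 17.9563, 55.2535 (all ≥ 0, as they must be for A^T A). The largest is λ_max ≈ 55.2535, hence ||A||_2 = sqrt(λ_max) ≈ 7.4333.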